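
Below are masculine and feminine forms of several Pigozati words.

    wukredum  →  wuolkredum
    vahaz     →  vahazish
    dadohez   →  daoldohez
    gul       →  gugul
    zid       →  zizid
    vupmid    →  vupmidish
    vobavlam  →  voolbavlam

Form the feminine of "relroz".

zid and vupmid both end in -d yet inflect differently (zizid, vupmidish), so the final letter is not what conditions the rule; the number of vowels is.
"relroz" has 2 vowels. The stems with 2 vowels (vahaz → vahazish, vupmid → vupmidish) add -ish.
So relroz → relrozish.

relrozish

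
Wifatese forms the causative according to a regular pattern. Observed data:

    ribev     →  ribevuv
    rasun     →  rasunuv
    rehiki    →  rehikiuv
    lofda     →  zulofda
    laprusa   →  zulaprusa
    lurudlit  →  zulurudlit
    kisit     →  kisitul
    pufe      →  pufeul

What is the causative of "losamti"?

zulosamti

lurudlit and kisit both end in -t yet inflect differently (zulurudlit, kisitul), so the final letter is not what conditions the rule; the first letter is.
"losamti" begins with l-. The stems beginning with l- (lofda → zulofda, laprusa → zulaprusa, lurudlit → zulurudlit) add the prefix zu-.
The other patterns: stems beginning with r- add -uv; stems beginning with k- or p- add -ul.
So losamti → zulosamti.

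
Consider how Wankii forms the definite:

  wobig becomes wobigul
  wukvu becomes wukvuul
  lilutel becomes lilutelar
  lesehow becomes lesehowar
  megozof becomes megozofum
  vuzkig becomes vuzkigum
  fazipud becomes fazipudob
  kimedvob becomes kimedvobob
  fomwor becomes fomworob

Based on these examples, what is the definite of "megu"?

"megu" begins with m-. The one such stem in the data (megozof → megozofum) adds -um, so the same rule applies.
The other patterns: stems beginning with w- add -ul; stems beginning with l- add -ar; stems beginning with f- or k- add -ob.
So megu → meguum.

meguum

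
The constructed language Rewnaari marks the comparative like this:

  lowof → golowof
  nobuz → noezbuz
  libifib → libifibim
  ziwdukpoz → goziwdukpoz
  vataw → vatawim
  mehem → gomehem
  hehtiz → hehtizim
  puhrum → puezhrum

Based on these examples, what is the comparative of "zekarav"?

hehtiz and ziwdukpoz both end in -z yet inflect differently (hehtizim, goziwdukpoz), so the final letter is not what conditions the rule; the last vowel is.
"zekarav" has last vowel 'a'. The one such stem in the data (vataw → vatawim) adds -im, so the same rule applies.
The other patterns: stems whose last vowel is 'e' or 'o' add the prefix go-; stems whose last vowel is 'u' insert -ez- after the first vowel.
So zekarav → zekaravim.

zekaravim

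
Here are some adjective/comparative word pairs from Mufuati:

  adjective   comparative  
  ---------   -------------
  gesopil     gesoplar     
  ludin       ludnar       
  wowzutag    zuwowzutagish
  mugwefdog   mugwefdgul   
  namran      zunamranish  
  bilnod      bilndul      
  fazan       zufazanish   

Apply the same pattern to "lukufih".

lukufhar

ludin and namran both end in -n yet inflect differently (ludnar, zunamranish), so the final letter is not what conditions the rule; the last vowel is.
"lukufih" has last vowel 'i'. The stems whose last vowel is 'i' (ludin → ludnar, gesopil → gesoplar) delete the last vowel and add -ar.
So lukufih → lukufhar.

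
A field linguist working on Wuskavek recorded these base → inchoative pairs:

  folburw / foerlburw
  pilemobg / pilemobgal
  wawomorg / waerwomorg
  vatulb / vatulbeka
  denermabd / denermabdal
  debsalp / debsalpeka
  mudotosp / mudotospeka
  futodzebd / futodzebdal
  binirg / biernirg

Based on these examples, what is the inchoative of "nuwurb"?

nuerwurb

pilemobg and wawomorg both end in -g yet inflect differently (pilemobgal, waerwomorg), so the final letter is not what conditions the rule; the second-to-last letter is.
"nuwurb" has second-to-last letter 'r'. The stems whose second-to-last letter is 'r' (wawomorg → waerwomorg, folburw → foerlburw, binirg → biernirg) insert -er- after the first vowel.
So nuwurb → nuerwurb.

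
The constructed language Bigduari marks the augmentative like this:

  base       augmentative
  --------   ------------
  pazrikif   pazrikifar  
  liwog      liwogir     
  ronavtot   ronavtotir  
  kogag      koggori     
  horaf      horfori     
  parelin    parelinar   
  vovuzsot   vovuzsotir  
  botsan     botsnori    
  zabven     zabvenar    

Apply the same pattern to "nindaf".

nindfori

kogag and liwog both end in -g yet inflect differently (koggori, liwogir), so the final letter is not what conditions the rule; the last vowel is.
"nindaf" has last vowel 'a'. The stems whose last vowel is 'a' (botsan → botsnori, horaf → horfori, kogag → koggori) delete the last vowel and add -ori.
The other patterns: stems whose last vowel is 'o' add -ir; stems whose last vowel is 'e' or 'i' add -ar.
So nindaf → nindfori.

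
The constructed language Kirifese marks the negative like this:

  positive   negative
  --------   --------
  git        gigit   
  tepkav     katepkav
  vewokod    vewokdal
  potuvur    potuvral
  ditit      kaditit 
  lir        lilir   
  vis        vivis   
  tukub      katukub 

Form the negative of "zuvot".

kazuvot

git and ditit both end in -t yet inflect differently (gigit, kaditit), so the final letter is not what conditions the rule; the number of vowels is.
"zuvot" has 2 vowels. The stems with 2 vowels (ditit → kaditit, tukub → katukub, tepkav → katepkav) add the prefix ka-.
The other patterns: stems with 1 vowel repeat the first consonant+vowel as a prefix; stems with 3 vowels delete the last vowel and add -al.
So zuvot → kazuvot.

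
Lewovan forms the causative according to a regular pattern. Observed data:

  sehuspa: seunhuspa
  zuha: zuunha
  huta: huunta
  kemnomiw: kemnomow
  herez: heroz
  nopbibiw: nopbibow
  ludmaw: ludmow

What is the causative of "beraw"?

berow

sehuspa and ludmaw both have last vowel 'a' yet inflect differently (seunhuspa, ludmow), so the last vowel is not what conditions the rule; whether the stem ends in a vowel or a consonant is.
"beraw" ends in a consonant. The stems ending in a consonant (kemnomiw → kemnomow, herez → heroz, nopbibiw → nopbibow) change the last vowel to 'o'.
The other pattern: stems ending in a vowel insert -un- after the first vowel.
So beraw → berow.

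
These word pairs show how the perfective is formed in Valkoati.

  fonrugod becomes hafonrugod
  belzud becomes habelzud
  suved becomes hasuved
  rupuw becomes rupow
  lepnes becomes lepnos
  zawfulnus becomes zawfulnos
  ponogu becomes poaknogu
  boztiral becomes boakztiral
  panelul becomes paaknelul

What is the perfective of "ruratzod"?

haruratzod

"ruratzod" ends in -d. The stems ending in -d (fonrugod → hafonrugod, belzud → habelzud, suved → hasuved) add the prefix ha-.
So ruratzod → haruratzod.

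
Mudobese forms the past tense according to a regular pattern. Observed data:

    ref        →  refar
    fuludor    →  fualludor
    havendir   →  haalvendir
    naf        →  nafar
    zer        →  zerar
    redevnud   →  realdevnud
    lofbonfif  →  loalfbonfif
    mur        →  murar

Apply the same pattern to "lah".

lahar

"lah" has 1 vowel. The stems with 1 vowel (naf → nafar, ref → refar, zer → zerar) add -ar.
So lah → lahar.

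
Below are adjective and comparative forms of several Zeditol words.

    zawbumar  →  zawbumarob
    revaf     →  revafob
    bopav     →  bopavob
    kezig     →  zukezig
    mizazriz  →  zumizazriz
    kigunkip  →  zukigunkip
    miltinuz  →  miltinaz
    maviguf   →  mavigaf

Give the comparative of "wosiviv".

mizazriz and miltinuz both end in -z yet inflect differently (zumizazriz, miltinaz), so the final letter is not what conditions the rule; the last vowel is.
"wosiviv" has last vowel 'i'. The stems whose last vowel is 'i' (kezig → zukezig, mizazriz → zumizazriz, kigunkip → zukigunkip) add the prefix zu-.
So wosiviv → zuwosiviv.

zuwosiviv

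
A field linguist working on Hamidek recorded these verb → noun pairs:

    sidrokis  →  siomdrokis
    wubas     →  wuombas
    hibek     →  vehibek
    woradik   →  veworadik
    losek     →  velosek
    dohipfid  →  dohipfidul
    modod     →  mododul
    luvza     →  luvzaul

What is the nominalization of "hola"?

sidrokis and woradik both have last vowel 'i' yet inflect differently (siomdrokis, veworadik), so the last vowel is not what conditions the rule; the final letter is.
"hola" ends in -a. The one such stem in the data (luvza → luvzaul) adds -ul, so the same rule applies.
So hola → holaul.

holaul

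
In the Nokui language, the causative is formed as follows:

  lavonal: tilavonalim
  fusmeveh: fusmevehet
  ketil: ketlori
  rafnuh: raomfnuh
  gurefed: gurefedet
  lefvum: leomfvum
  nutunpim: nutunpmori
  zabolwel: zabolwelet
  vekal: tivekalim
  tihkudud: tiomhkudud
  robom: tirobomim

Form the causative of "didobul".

"didobul" has last vowel 'u'. The stems whose last vowel is 'u' (lefvum → leomfvum, rafnuh → raomfnuh, tihkudud → tiomhkudud) insert -om- after the first vowel.
The other patterns: stems whose last vowel is 'e' add -et; stems whose last vowel is 'i' delete the last vowel and add -ori; stems whose last vowel is 'a' or 'o' add ti- … -im around the stem.
So didobul → diomdobul.

diomdobul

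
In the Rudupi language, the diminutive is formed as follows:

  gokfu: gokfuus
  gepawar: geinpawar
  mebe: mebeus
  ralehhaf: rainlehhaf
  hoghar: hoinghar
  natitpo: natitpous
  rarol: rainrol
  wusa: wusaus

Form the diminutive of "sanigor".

"sanigor" ends in a consonant. The stems ending in a consonant (rarol → rainrol, gepawar → geinpawar, hoghar → hoinghar) insert -in- after the first vowel.
The other pattern: stems ending in a vowel add -us.
So sanigor → sainnigor.

sainnigor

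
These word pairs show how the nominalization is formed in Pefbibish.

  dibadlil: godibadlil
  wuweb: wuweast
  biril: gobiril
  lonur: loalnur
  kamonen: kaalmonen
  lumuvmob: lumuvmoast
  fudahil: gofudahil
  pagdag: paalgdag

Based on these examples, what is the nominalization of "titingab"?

titingaast

wuweb and kamonen both have last vowel 'e' yet inflect differently (wuweast, kaalmonen), so the last vowel is not what conditions the rule; the final letter is.
"titingab" ends in -b. The stems ending in -b (wuweb → wuweast, lumuvmob → lumuvmoast) drop the final letter and add -ast.
The other patterns: stems ending in -l add the prefix go-; stems ending in -g, -n or -r insert -al- after the first vowel.
So titingab → titingaast.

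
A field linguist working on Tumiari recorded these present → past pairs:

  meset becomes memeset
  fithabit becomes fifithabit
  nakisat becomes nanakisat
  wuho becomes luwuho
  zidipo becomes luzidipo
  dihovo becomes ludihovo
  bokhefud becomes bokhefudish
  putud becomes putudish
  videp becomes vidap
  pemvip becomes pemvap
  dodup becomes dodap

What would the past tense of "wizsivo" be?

luwizsivo

meset and videp both have last vowel 'e' yet inflect differently (memeset, vidap), so the last vowel is not what conditions the rule; the final letter is.
"wizsivo" ends in -o. The stems ending in -o (wuho → luwuho, zidipo → luzidipo, dihovo → ludihovo) add the prefix lu-.
The other patterns: stems ending in -t repeat the first consonant+vowel as a prefix; stems ending in -d add -ish; stems ending in -p change the last vowel to 'a'.
So wizsivo → luwizsivo.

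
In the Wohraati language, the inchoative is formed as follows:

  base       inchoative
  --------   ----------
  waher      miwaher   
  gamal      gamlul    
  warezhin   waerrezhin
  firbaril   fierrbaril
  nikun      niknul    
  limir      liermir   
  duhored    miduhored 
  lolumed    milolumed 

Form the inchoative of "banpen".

mibanpen

limir and waher both end in -r yet inflect differently (liermir, miwaher), so the final letter is not what conditions the rule; the last vowel is.
"banpen" has last vowel 'e'. The stems whose last vowel is 'e' (duhored → miduhored, waher → miwaher, lolumed → milolumed) add the prefix mi-.
The other patterns: stems whose last vowel is 'i' insert -er- after the first vowel; stems whose last vowel is 'a' or 'u' delete the last vowel and add -ul.
So banpen → mibanpen.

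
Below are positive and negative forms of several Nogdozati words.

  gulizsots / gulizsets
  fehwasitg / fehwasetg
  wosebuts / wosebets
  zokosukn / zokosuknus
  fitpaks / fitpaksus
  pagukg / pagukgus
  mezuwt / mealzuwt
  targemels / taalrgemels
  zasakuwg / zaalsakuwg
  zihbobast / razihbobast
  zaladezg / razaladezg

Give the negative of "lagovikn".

"lagovikn" has second-to-last letter 'k'. The stems whose second-to-last letter is 'k' (zokosukn → zokosuknus, fitpaks → fitpaksus, pagukg → pagukgus) add -us.
So lagovikn → lagoviknus.

lagoviknus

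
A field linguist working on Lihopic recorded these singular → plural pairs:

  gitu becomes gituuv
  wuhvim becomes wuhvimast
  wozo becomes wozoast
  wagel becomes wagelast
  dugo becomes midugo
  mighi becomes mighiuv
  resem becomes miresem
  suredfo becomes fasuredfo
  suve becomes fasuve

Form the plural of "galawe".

galaweuv

"galawe" begins with g-. The one such stem in the data (gitu → gituuv) adds -uv, so the same rule applies.
So galawe → galaweuv.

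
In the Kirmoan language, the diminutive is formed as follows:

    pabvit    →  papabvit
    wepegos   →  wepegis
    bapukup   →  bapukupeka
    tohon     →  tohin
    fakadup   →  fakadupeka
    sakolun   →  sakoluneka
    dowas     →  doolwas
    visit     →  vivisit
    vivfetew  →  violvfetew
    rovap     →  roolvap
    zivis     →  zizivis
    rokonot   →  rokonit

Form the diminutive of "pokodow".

dowas and zivis both end in -s yet inflect differently (doolwas, zizivis), so the final letter is not what conditions the rule; the last vowel is.
"pokodow" has last vowel 'o'. The stems whose last vowel is 'o' (rokonot → rokonit, tohon → tohin, wepegos → wepegis) change the last vowel to 'i'.
The other patterns: stems whose last vowel is 'a' or 'e' insert -ol- after the first vowel; stems whose last vowel is 'i' repeat the first consonant+vowel as a prefix; stems whose last vowel is 'u' add -eka.
So pokodow → pokodiw.

pokodiw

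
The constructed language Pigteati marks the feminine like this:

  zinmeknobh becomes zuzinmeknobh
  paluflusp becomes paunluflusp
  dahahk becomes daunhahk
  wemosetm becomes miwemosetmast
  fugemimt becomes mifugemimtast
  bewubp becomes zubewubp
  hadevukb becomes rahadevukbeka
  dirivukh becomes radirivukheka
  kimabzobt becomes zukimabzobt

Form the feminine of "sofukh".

rasofukheka

dirivukh and zinmeknobh both end in -h yet inflect differently (radirivukheka, zuzinmeknobh), so the final letter is not what conditions the rule; the second-to-last letter is.
"sofukh" has second-to-last letter 'k'. The stems whose second-to-last letter is 'k' (hadevukb → rahadevukbeka, dirivukh → radirivukheka) add ra- … -eka around the stem.
So sofukh → rasofukheka.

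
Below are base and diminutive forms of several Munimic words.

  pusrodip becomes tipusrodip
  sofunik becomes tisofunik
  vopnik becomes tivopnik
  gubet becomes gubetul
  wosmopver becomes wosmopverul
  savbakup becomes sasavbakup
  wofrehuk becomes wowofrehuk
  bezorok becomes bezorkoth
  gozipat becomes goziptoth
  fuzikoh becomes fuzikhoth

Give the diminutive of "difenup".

didifenup

"difenup" has last vowel 'u'. The stems whose last vowel is 'u' (savbakup → sasavbakup, wofrehuk → wowofrehuk) repeat the first consonant+vowel as a prefix.
The other patterns: stems whose last vowel is 'i' add the prefix ti-; stems whose last vowel is 'e' add -ul; stems whose last vowel is 'a' or 'o' delete the last vowel and add -oth.
So difenup → didifenup.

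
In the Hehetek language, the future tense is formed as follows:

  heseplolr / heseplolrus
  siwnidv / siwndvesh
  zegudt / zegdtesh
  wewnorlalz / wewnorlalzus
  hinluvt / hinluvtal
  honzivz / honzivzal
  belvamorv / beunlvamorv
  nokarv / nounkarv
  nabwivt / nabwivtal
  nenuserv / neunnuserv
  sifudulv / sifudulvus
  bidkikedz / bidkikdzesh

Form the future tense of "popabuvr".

belvamorv and sifudulv both end in -v yet inflect differently (beunlvamorv, sifudulvus), so the final letter is not what conditions the rule; the second-to-last letter is.
"popabuvr" has second-to-last letter 'v'. The stems whose second-to-last letter is 'v' (nabwivt → nabwivtal, honzivz → honzivzal, hinluvt → hinluvtal) add -al.
The other patterns: stems whose second-to-last letter is 'r' insert -un- after the first vowel; stems whose second-to-last letter is 'l' add -us; stems whose second-to-last letter is 'd' delete the last vowel and add -esh.
So popabuvr → popabuvral.

popabuvral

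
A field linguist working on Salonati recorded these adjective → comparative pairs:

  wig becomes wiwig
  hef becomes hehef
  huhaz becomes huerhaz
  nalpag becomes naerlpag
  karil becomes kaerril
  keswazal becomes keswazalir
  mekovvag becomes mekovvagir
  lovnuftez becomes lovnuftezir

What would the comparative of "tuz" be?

wig and nalpag both end in -g yet inflect differently (wiwig, naerlpag), so the final letter is not what conditions the rule; the number of vowels is.
"tuz" has 1 vowel. The stems with 1 vowel (wig → wiwig, hef → hehef) repeat the first consonant+vowel as a prefix.
So tuz → tutuz.

tutuz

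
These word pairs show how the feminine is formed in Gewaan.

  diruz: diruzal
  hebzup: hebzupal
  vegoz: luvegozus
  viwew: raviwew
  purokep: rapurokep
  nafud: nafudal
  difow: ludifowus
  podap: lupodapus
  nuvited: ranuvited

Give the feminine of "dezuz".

dezuzal

nuvited and nafud both end in -d yet inflect differently (ranuvited, nafudal), so the final letter is not what conditions the rule; the last vowel is.
"dezuz" has last vowel 'u'. The stems whose last vowel is 'u' (nafud → nafudal, hebzup → hebzupal, diruz → diruzal) add -al.
The other patterns: stems whose last vowel is 'e' add the prefix ra-; stems whose last vowel is 'a' or 'o' add lu- … -us around the stem.
So dezuz → dezuzal.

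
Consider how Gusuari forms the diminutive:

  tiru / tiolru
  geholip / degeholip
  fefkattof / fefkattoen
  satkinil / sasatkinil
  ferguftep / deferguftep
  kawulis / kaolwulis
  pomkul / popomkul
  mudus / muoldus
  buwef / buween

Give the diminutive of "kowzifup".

dekowzifup

satkinil and geholip both have last vowel 'i' yet inflect differently (sasatkinil, degeholip), so the last vowel is not what conditions the rule; the final letter is.
"kowzifup" ends in -p. The stems ending in -p (ferguftep → deferguftep, geholip → degeholip) add the prefix de-.
So kowzifup → dekowzifup.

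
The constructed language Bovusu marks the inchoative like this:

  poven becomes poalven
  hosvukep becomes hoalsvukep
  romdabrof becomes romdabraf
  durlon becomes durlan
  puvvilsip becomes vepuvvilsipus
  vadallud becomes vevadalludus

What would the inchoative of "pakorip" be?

vepakoripus

"pakorip" has last vowel 'i'. The one such stem in the data (puvvilsip → vepuvvilsipus) adds ve- … -us around the stem, so the same rule applies.
So pakorip → vepakoripus.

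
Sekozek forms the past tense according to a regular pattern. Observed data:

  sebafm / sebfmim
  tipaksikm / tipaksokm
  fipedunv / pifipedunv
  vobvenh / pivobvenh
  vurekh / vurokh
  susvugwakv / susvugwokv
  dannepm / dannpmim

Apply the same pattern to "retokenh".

vurekh and vobvenh both end in -h yet inflect differently (vurokh, pivobvenh), so the final letter is not what conditions the rule; the second-to-last letter is.
"retokenh" has second-to-last letter 'n'. The stems whose second-to-last letter is 'n' (vobvenh → pivobvenh, fipedunv → pifipedunv) add the prefix pi-.
So retokenh → piretokenh.

piretokenh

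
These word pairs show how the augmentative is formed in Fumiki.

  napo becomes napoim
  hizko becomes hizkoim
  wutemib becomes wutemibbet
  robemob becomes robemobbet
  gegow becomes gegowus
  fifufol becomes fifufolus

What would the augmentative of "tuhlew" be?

napo and robemob both have last vowel 'o' yet inflect differently (napoim, robemobbet), so the last vowel is not what conditions the rule; the final letter is.
"tuhlew" ends in -w. The one such stem in the data (gegow → gegowus) adds -us, so the same rule applies.
The other patterns: stems ending in -o add -im; stems ending in -b double the final consonant and add -et.
So tuhlew → tuhlewus.

tuhlewus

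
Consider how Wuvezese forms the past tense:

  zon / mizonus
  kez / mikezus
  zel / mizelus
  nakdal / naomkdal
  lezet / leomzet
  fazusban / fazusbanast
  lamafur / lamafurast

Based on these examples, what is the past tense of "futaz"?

fuomtaz

zel and nakdal both end in -l yet inflect differently (mizelus, naomkdal), so the final letter is not what conditions the rule; the number of vowels is.
"futaz" has 2 vowels. The stems with 2 vowels (nakdal → naomkdal, lezet → leomzet) insert -om- after the first vowel.
So futaz → fuomtaz.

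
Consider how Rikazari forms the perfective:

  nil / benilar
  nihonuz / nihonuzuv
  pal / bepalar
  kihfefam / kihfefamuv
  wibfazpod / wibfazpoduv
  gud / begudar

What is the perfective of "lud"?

wibfazpod and gud both end in -d yet inflect differently (wibfazpoduv, begudar), so the final letter is not what conditions the rule; the number of vowels is.
"lud" has 1 vowel. The stems with 1 vowel (gud → begudar, nil → benilar, pal → bepalar) add be- … -ar around the stem.
So lud → beludar.

beludar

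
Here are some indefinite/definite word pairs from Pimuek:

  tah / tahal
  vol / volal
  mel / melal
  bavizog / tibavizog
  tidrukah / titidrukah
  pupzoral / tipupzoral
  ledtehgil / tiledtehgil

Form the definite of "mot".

motal

vol and ledtehgil both end in -l yet inflect differently (volal, tiledtehgil), so the final letter is not what conditions the rule; the number of vowels is.
"mot" has 1 vowel. The stems with 1 vowel (vol → volal, tah → tahal, mel → melal) add -al.
So mot → motal.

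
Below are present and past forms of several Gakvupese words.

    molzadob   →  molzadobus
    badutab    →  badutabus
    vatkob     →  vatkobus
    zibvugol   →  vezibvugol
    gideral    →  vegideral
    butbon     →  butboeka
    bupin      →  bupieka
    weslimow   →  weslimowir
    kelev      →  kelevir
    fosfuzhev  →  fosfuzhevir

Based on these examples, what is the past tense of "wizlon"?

wizloeka

molzadob and zibvugol both have last vowel 'o' yet inflect differently (molzadobus, vezibvugol), so the last vowel is not what conditions the rule; the final letter is.
"wizlon" ends in -n. The stems ending in -n (butbon → butboeka, bupin → bupieka) drop the final letter and add -eka.
So wizlon → wizloeka.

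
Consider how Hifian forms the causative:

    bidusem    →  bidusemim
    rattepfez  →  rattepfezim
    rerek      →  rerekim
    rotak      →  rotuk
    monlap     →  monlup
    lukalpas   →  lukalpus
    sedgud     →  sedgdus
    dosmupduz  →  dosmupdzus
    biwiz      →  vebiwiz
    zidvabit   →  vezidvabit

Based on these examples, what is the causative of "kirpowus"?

rerek and rotak both end in -k yet inflect differently (rerekim, rotuk), so the final letter is not what conditions the rule; the last vowel is.
"kirpowus" has last vowel 'u'. The stems whose last vowel is 'u' (sedgud → sedgdus, dosmupduz → dosmupdzus) delete the last vowel and add -us.
The other patterns: stems whose last vowel is 'e' add -im; stems whose last vowel is 'a' change the last vowel to 'u'; stems whose last vowel is 'i' add the prefix ve-.
So kirpowus → kirpowsus.

kirpowsus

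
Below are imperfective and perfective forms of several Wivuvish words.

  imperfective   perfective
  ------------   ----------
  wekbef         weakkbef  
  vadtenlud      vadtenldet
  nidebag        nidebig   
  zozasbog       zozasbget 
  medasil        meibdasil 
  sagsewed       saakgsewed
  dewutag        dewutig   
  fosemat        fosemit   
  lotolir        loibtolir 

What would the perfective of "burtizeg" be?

buakrtizeg

sagsewed and vadtenlud both end in -d yet inflect differently (saakgsewed, vadtenldet), so the final letter is not what conditions the rule; the last vowel is.
"burtizeg" has last vowel 'e'. The stems whose last vowel is 'e' (sagsewed → saakgsewed, wekbef → weakkbef) insert -ak- after the first vowel.
The other patterns: stems whose last vowel is 'i' insert -ib- after the first vowel; stems whose last vowel is 'a' change the last vowel to 'i'; stems whose last vowel is 'o' or 'u' delete the last vowel and add -et.
So burtizeg → buakrtizeg.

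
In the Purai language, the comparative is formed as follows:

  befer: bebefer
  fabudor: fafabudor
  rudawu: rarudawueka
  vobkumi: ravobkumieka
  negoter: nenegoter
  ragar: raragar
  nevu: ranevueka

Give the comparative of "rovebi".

ragar and rudawu both begin with r- yet inflect differently (raragar, rarudawueka), so the first letter is not what conditions the rule; the final letter is.
"rovebi" ends in -i. The one such stem in the data (vobkumi → ravobkumieka) adds ra- … -eka around the stem, so the same rule applies.
So rovebi → rarovebieka.

rarovebieka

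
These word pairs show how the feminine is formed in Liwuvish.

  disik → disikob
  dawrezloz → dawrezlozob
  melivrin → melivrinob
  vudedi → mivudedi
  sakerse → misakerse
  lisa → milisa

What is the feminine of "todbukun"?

disik and vudedi both have last vowel 'i' yet inflect differently (disikob, mivudedi), so the last vowel is not what conditions the rule; whether the stem ends in a vowel or a consonant is.
"todbukun" ends in a consonant. The stems ending in a consonant (disik → disikob, dawrezloz → dawrezlozob, melivrin → melivrinob) add -ob.
The other pattern: stems ending in a vowel add the prefix mi-.
So todbukun → todbukunob.

todbukunob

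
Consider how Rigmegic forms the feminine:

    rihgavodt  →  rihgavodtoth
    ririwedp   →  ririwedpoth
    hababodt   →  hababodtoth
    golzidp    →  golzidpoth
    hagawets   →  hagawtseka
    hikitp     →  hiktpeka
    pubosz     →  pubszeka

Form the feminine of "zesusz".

"zesusz" has second-to-last letter 's'. The one such stem in the data (pubosz → pubszeka) deletes the last vowel and adds -eka (as do hagawets, hikitp), so the same rule applies.
So zesusz → zesszeka.

zesszeka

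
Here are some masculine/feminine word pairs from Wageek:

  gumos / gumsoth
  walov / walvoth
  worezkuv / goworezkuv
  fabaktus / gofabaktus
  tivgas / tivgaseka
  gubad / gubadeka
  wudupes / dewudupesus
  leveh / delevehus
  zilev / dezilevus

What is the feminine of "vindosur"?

govindosur

walov and worezkuv both end in -v yet inflect differently (walvoth, goworezkuv), so the final letter is not what conditions the rule; the last vowel is.
"vindosur" has last vowel 'u'. The stems whose last vowel is 'u' (worezkuv → goworezkuv, fabaktus → gofabaktus) add the prefix go-.
The other patterns: stems whose last vowel is 'o' delete the last vowel and add -oth; stems whose last vowel is 'a' add -eka; stems whose last vowel is 'e' add de- … -us around the stem.
So vindosur → govindosur.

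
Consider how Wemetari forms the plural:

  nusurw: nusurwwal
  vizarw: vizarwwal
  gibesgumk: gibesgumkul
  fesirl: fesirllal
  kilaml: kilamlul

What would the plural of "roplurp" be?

"roplurp" has second-to-last letter 'r'. The stems whose second-to-last letter is 'r' (vizarw → vizarwwal, nusurw → nusurwwal, fesirl → fesirllal) double the final consonant and add -al.
So roplurp → roplurppal.

roplurppal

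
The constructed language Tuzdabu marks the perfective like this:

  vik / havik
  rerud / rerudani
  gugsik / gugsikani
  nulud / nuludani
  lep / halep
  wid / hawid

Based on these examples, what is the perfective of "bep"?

habep

gugsik and vik both end in -k yet inflect differently (gugsikani, havik), so the final letter is not what conditions the rule; the number of vowels is.
"bep" has 1 vowel. The stems with 1 vowel (vik → havik, lep → halep, wid → hawid) add the prefix ha-.
The other pattern: stems with 2 vowels add -ani.
So bep → habep.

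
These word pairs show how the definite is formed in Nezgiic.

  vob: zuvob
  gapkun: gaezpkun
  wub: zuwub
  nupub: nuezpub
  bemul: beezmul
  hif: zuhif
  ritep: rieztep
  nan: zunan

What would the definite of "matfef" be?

maeztfef

"matfef" has 2 vowels. The stems with 2 vowels (bemul → beezmul, ritep → rieztep, gapkun → gaezpkun) insert -ez- after the first vowel.
So matfef → maeztfef.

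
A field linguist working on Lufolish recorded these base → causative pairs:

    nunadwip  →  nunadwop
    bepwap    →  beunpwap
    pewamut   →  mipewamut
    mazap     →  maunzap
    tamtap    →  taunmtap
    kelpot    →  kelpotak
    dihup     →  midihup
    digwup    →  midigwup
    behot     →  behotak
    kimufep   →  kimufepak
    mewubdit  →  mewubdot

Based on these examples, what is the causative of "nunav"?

tamtap and dihup both end in -p yet inflect differently (taunmtap, midihup), so the final letter is not what conditions the rule; the last vowel is.
"nunav" has last vowel 'a'. The stems whose last vowel is 'a' (tamtap → taunmtap, bepwap → beunpwap, mazap → maunzap) insert -un- after the first vowel.
The other patterns: stems whose last vowel is 'u' add the prefix mi-; stems whose last vowel is 'i' change the last vowel to 'o'; stems whose last vowel is 'e' or 'o' add -ak.
So nunav → nuunnav.

nuunnav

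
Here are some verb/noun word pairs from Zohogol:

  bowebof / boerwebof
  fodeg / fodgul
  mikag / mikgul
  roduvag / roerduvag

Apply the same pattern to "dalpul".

dalplul

"dalpul" has 2 vowels. The stems with 2 vowels (fodeg → fodgul, mikag → mikgul) delete the last vowel and add -ul.
The other pattern: stems with 3 vowels insert -er- after the first vowel.
So dalpul → dalplul.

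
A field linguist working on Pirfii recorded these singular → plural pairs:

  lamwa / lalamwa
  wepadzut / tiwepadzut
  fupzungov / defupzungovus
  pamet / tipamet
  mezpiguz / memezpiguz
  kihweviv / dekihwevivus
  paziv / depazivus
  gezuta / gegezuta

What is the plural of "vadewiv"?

devadewivus

wepadzut and mezpiguz both have last vowel 'u' yet inflect differently (tiwepadzut, memezpiguz), so the last vowel is not what conditions the rule; the final letter is.
"vadewiv" ends in -v. The stems ending in -v (paziv → depazivus, kihweviv → dekihwevivus, fupzungov → defupzungovus) add de- … -us around the stem.
So vadewiv → devadewivus.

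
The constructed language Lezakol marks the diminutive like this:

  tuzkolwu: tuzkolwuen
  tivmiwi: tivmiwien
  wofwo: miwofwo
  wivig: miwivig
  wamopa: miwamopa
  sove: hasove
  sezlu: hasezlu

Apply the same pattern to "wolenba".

miwolenba

tuzkolwu and sezlu both end in -u yet inflect differently (tuzkolwuen, hasezlu), so the final letter is not what conditions the rule; the first letter is.
"wolenba" begins with w-. The stems beginning with w- (wofwo → miwofwo, wivig → miwivig, wamopa → miwamopa) add the prefix mi-.
The other patterns: stems beginning with t- add -en; stems beginning with s- add the prefix ha-.
So wolenba → miwolenba.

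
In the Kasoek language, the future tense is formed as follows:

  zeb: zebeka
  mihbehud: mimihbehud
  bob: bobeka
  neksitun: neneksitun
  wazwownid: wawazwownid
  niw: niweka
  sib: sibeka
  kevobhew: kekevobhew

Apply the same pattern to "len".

leneka

niw and kevobhew both end in -w yet inflect differently (niweka, kekevobhew), so the final letter is not what conditions the rule; the number of vowels is.
"len" has 1 vowel. The stems with 1 vowel (bob → bobeka, sib → sibeka, zeb → zebeka) add -eka.
The other pattern: stems with 3 vowels repeat the first consonant+vowel as a prefix.
So len → leneka.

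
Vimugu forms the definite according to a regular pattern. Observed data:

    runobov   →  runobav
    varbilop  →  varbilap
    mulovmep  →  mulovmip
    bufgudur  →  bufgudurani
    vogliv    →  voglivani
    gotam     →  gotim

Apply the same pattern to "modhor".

modhar

"modhor" has last vowel 'o'. The stems whose last vowel is 'o' (runobov → runobav, varbilop → varbilap) change the last vowel to 'a'.
The other patterns: stems whose last vowel is 'i' or 'u' add -ani; stems whose last vowel is 'a' or 'e' change the last vowel to 'i'.
So modhor → modhar.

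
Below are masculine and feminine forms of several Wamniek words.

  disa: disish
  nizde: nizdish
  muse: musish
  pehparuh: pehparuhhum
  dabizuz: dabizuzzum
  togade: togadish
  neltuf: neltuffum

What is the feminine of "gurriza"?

gurrizish

nizde and neltuf both begin with n- yet inflect differently (nizdish, neltuffum), so the first letter is not what conditions the rule; whether the stem ends in a vowel or a consonant is.
"gurriza" ends in a vowel. The stems ending in a vowel (togade → togadish, muse → musish, nizde → nizdish) drop the final letter and add -ish.
The other pattern: stems ending in a consonant double the final consonant and add -um.
So gurriza → gurrizish.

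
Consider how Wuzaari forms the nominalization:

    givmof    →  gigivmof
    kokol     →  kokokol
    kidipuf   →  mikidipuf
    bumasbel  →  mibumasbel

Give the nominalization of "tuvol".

givmof and kidipuf both end in -f yet inflect differently (gigivmof, mikidipuf), so the final letter is not what conditions the rule; the last vowel is.
"tuvol" has last vowel 'o'. The stems whose last vowel is 'o' (givmof → gigivmof, kokol → kokokol) repeat the first consonant+vowel as a prefix.
The other pattern: stems whose last vowel is 'e' or 'u' add the prefix mi-.
So tuvol → tutuvol.

tutuvol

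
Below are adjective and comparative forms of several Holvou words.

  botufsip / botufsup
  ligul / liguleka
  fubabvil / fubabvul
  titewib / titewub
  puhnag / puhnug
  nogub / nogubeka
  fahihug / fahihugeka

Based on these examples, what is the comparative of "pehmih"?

pehmuh

nogub and titewib both end in -b yet inflect differently (nogubeka, titewub), so the final letter is not what conditions the rule; the last vowel is.
"pehmih" has last vowel 'i'. The stems whose last vowel is 'i' (titewib → titewub, botufsip → botufsup, fubabvil → fubabvul) change the last vowel to 'u'.
So pehmih → pehmuh.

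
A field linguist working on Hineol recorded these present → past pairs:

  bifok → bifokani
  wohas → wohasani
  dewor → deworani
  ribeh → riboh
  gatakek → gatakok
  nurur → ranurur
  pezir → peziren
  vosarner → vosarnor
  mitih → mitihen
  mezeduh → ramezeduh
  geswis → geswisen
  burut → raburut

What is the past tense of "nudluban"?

nudlubanani

"nudluban" has last vowel 'a'. The one such stem in the data (wohas → wohasani) adds -ani, so the same rule applies.
So nudluban → nudlubanani.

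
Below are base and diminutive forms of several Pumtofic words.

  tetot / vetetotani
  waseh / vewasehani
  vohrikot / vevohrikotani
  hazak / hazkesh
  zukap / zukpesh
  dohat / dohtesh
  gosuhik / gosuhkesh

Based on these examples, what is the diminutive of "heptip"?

heptpesh

tetot and dohat both end in -t yet inflect differently (vetetotani, dohtesh), so the final letter is not what conditions the rule; the last vowel is.
"heptip" has last vowel 'i'. The one such stem in the data (gosuhik → gosuhkesh) deletes the last vowel and adds -esh (as do hazak, zukap), so the same rule applies.
So heptip → heptpesh.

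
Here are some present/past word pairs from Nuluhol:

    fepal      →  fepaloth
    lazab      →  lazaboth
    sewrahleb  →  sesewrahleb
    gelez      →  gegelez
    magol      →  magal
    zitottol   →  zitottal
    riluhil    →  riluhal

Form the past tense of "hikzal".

"hikzal" has last vowel 'a'. The stems whose last vowel is 'a' (fepal → fepaloth, lazab → lazaboth) add -oth.
The other patterns: stems whose last vowel is 'e' repeat the first consonant+vowel as a prefix; stems whose last vowel is 'i' or 'o' change the last vowel to 'a'.
So hikzal → hikzaloth.

hikzaloth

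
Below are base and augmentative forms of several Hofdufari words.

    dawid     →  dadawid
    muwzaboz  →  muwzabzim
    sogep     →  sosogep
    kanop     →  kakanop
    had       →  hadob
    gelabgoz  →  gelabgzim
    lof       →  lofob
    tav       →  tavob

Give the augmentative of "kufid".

had and dawid both end in -d yet inflect differently (hadob, dadawid), so the final letter is not what conditions the rule; the number of vowels is.
"kufid" has 2 vowels. The stems with 2 vowels (sogep → sosogep, kanop → kakanop, dawid → dadawid) repeat the first consonant+vowel as a prefix.
So kufid → kukufid.

kukufid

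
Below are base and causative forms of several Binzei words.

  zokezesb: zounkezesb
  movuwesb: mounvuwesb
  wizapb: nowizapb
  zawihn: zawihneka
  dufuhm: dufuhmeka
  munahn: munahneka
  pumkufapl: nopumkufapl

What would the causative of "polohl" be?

wizapb and movuwesb both end in -b yet inflect differently (nowizapb, mounvuwesb), so the final letter is not what conditions the rule; the second-to-last letter is.
"polohl" has second-to-last letter 'h'. The stems whose second-to-last letter is 'h' (dufuhm → dufuhmeka, zawihn → zawihneka, munahn → munahneka) add -eka.
So polohl → polohleka.

polohleka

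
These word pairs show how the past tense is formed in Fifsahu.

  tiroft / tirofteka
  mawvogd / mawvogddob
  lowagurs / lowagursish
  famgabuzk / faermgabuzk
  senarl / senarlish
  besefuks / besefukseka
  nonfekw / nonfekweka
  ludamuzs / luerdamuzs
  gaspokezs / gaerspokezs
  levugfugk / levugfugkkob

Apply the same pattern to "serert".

"serert" has second-to-last letter 'r'. The stems whose second-to-last letter is 'r' (senarl → senarlish, lowagurs → lowagursish) add -ish.
So serert → serertish.

serertish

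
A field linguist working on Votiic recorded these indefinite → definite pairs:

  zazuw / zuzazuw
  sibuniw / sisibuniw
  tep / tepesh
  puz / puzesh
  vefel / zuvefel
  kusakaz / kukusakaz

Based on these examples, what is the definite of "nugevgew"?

nunugevgew

puz and kusakaz both end in -z yet inflect differently (puzesh, kukusakaz), so the final letter is not what conditions the rule; the number of vowels is.
"nugevgew" has 3 vowels. The stems with 3 vowels (kusakaz → kukusakaz, sibuniw → sisibuniw) repeat the first consonant+vowel as a prefix.
So nugevgew → nunugevgew.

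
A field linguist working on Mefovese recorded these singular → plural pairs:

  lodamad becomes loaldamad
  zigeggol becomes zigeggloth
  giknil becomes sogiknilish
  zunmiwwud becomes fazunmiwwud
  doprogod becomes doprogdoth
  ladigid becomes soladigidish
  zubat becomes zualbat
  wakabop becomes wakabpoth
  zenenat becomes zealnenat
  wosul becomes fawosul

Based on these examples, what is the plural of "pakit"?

"pakit" has last vowel 'i'. The stems whose last vowel is 'i' (ladigid → soladigidish, giknil → sogiknilish) add so- … -ish around the stem.
The other patterns: stems whose last vowel is 'u' add the prefix fa-; stems whose last vowel is 'o' delete the last vowel and add -oth; stems whose last vowel is 'a' insert -al- after the first vowel.
So pakit → sopakitish.

sopakitish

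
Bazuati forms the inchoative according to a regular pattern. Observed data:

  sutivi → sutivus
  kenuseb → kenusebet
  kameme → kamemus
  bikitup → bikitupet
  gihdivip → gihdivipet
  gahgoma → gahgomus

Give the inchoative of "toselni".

toselnus

kenuseb and kameme both have last vowel 'e' yet inflect differently (kenusebet, kamemus), so the last vowel is not what conditions the rule; whether the stem ends in a vowel or a consonant is.
"toselni" ends in a vowel. The stems ending in a vowel (gahgoma → gahgomus, kameme → kamemus, sutivi → sutivus) drop the final letter and add -us.
The other pattern: stems ending in a consonant add -et.
So toselni → toselnus.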